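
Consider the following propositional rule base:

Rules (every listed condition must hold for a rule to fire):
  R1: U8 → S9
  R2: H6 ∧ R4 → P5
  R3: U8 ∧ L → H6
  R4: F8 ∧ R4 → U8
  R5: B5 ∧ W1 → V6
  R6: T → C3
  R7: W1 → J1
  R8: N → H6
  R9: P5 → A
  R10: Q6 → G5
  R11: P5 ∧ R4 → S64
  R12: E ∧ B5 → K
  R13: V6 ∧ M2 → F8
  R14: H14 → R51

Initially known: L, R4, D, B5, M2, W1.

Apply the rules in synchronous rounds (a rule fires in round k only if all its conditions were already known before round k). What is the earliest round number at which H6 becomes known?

Round 1 fires R5, R7, giving V6, J1.
Round 2 fires R13, giving F8.
Round 3 fires R4, giving U8.
Round 4 fires R1, R3, giving S9, H6.
H6 first appears in round 4.

4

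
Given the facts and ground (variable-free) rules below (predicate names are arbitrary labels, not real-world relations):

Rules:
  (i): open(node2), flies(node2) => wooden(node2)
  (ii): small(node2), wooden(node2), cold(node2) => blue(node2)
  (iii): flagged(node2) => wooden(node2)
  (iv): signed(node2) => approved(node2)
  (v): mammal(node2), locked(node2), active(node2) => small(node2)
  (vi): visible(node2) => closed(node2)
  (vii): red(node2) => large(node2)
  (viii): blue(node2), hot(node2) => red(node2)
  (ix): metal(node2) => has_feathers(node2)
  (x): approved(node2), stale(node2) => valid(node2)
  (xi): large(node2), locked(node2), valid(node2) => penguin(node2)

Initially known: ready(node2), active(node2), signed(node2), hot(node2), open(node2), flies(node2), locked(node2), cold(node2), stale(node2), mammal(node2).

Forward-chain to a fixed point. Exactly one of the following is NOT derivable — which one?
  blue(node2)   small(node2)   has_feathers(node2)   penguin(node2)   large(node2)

Round 1 — (i), (iv), (v), derive wooden(node2), approved(node2), small(node2).
Round 2 — (ii), (x), derive blue(node2), valid(node2).
Round 3 — (viii), derive red(node2).
Round 4 — (vii), derive large(node2).
Round 5 — (xi), derive penguin(node2).
Derived: large(node2) (round 4), small(node2) (round 1), blue(node2) (round 2), penguin(node2) (round 5). has_feathers(node2) never appears in any round.

has_feathers(node2)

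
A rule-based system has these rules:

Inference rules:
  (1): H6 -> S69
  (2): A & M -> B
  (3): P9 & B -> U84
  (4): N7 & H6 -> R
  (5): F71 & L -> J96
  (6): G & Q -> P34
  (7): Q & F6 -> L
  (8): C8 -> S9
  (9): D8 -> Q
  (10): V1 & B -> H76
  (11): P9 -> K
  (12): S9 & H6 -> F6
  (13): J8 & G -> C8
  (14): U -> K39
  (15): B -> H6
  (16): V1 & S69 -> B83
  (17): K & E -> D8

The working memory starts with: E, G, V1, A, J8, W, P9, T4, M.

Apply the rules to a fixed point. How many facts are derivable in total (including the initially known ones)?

23

[1] (2) [A & M -> B]; (11) [P9 -> K]; (13) [J8 & G -> C8]. ⇒ new: B, K, C8.
[2] (3) [P9 & B -> U84]; (8) [C8 -> S9]; (10) [V1 & B -> H76]; (15) [B -> H6]; (17) [K & E -> D8]. ⇒ new: U84, S9, H76, H6, D8.
[3] (1) [H6 -> S69]; (9) [D8 -> Q]; (12) [S9 & H6 -> F6]. ⇒ new: S69, Q, F6.
[4] (6) [G & Q -> P34]; (7) [Q & F6 -> L]; (16) [V1 & S69 -> B83]. ⇒ new: P34, L, B83.
Closure: {A, B, B83, C8, D8, E, F6, G, H6, H76, J8, K, L, M, P34, P9, Q, S69, S9, T4, U84, V1, W} — 23 facts.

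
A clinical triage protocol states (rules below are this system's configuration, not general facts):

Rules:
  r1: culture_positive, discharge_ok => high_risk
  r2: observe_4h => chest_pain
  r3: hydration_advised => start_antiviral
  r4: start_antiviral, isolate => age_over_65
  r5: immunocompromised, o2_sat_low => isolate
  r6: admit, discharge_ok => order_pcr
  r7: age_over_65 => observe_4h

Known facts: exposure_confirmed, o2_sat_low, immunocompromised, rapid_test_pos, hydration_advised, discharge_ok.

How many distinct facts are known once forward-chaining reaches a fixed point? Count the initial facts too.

11

Round 1: r3 [hydration_advised => start_antiviral]; r5 [immunocompromised, o2_sat_low => isolate]. Adds start_antiviral, isolate.
Round 2: r4 [start_antiviral, isolate => age_over_65]. Adds age_over_65.
Round 3: r7 [age_over_65 => observe_4h]. Adds observe_4h.
Round 4: r2 [observe_4h => chest_pain]. Adds chest_pain.
Closure: {age_over_65, chest_pain, discharge_ok, exposure_confirmed, hydration_advised, immunocompromised, isolate, o2_sat_low, observe_4h, rapid_test_pos, start_antiviral} — 11 facts.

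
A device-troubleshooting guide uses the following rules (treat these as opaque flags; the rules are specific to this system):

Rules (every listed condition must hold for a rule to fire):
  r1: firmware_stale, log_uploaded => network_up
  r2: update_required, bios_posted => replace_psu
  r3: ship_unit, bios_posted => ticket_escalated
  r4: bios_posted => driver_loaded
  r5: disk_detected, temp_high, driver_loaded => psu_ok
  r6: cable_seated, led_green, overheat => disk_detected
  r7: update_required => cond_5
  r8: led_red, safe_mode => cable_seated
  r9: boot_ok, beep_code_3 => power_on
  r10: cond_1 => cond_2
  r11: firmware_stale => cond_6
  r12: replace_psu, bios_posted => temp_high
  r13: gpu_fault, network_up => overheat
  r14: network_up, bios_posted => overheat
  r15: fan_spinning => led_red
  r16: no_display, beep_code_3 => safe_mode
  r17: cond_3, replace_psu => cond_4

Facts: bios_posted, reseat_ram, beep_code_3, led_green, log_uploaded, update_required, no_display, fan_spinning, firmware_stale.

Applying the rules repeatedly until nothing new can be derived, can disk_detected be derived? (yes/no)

[1] r1 [firmware_stale, log_uploaded => network_up]; r2 [update_required, bios_posted => replace_psu]; r4 [bios_posted => driver_loaded]; r7 [update_required => cond_5]; r11 [firmware_stale => cond_6]; r15 [fan_spinning => led_red]; r16 [no_display, beep_code_3 => safe_mode]. ⇒ new: network_up, replace_psu, driver_loaded, cond_5, cond_6, led_red, safe_mode.
[2] r8 [led_red, safe_mode => cable_seated]; r12 [replace_psu, bios_posted => temp_high]; r14 [network_up, bios_posted => overheat]. ⇒ new: cable_seated, temp_high, overheat.
[3] r6 [cable_seated, led_green, overheat => disk_detected]. ⇒ new: disk_detected.
[4] r5 [disk_detected, temp_high, driver_loaded => psu_ok]. ⇒ new: psu_ok.
disk_detected appears in round 3, so it is derivable.

yes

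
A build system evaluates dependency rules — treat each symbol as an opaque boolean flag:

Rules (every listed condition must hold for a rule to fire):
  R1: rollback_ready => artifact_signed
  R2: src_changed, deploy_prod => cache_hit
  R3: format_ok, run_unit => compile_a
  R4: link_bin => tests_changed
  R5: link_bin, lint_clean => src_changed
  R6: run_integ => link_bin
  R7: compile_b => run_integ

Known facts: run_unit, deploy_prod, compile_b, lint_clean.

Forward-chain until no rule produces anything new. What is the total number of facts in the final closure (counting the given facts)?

9

Round 1: R7 [compile_b => run_integ]. Adds run_integ.
Round 2: R6 [run_integ => link_bin]. Adds link_bin.
Round 3: R4 [link_bin => tests_changed]; R5 [link_bin, lint_clean => src_changed]. Adds tests_changed, src_changed.
Round 4: R2 [src_changed, deploy_prod => cache_hit]. Adds cache_hit.
Closure: {cache_hit, compile_b, deploy_prod, link_bin, lint_clean, run_integ, run_unit, src_changed, tests_changed} — 9 facts.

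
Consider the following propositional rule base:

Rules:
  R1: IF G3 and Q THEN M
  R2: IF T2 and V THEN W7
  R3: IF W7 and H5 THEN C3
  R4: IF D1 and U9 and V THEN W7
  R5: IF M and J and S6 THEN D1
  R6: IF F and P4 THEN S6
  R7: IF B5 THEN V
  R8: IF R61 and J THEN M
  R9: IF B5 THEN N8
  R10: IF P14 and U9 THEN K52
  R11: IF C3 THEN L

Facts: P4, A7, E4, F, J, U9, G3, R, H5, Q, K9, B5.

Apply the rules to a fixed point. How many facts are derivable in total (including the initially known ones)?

Round 1: R1 [IF G3 and Q THEN M]; R6 [IF F and P4 THEN S6]; R7 [IF B5 THEN V]; R9 [IF B5 THEN N8]. New: M, S6, V, N8.
Round 2: R5 [IF M and J and S6 THEN D1]. New: D1.
Round 3: R4 [IF D1 and U9 and V THEN W7]. New: W7.
Round 4: R3 [IF W7 and H5 THEN C3]. New: C3.
Round 5: R11 [IF C3 THEN L]. New: L.
Closure: {A7, B5, C3, D1, E4, F, G3, H5, J, K9, L, M, N8, P4, Q, R, S6, U9, V, W7} — 20 facts.

20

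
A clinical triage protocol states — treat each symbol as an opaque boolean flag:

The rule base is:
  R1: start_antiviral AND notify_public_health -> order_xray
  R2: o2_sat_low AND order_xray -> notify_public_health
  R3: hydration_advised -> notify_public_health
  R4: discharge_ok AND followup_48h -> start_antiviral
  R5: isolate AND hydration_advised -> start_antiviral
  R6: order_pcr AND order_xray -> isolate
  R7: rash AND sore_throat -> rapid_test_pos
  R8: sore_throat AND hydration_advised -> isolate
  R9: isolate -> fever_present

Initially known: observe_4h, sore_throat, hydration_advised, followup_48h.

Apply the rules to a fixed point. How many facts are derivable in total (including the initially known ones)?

9

Round 1: R3 [hydration_advised -> notify_public_health]; R8 [sore_throat AND hydration_advised -> isolate]. Adds notify_public_health, isolate.
Round 2: R5 [isolate AND hydration_advised -> start_antiviral]; R9 [isolate -> fever_present]. Adds start_antiviral, fever_present.
Round 3: R1 [start_antiviral AND notify_public_health -> order_xray]. Adds order_xray.
Closure: {fever_present, followup_48h, hydration_advised, isolate, notify_public_health, observe_4h, order_xray, sore_throat, start_antiviral} — 9 facts.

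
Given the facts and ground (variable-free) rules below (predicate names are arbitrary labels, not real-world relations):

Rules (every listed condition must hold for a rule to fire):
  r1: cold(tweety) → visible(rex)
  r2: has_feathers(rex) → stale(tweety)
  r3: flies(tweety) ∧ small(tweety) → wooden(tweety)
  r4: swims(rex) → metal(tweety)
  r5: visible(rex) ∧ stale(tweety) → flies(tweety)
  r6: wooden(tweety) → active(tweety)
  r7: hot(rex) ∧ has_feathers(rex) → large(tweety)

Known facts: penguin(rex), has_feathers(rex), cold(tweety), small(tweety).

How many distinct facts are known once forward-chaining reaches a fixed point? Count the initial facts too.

Round 1: r1 [cold(tweety) → visible(rex)]; r2 [has_feathers(rex) → stale(tweety)]. New: visible(rex), stale(tweety).
Round 2: r5 [visible(rex) ∧ stale(tweety) → flies(tweety)]. New: flies(tweety).
Round 3: r3 [flies(tweety) ∧ small(tweety) → wooden(tweety)]. New: wooden(tweety).
Round 4: r6 [wooden(tweety) → active(tweety)]. New: active(tweety).
Closure: {active(tweety), cold(tweety), flies(tweety), has_feathers(rex), penguin(rex), small(tweety), stale(tweety), visible(rex), wooden(tweety)} — 9 facts.

9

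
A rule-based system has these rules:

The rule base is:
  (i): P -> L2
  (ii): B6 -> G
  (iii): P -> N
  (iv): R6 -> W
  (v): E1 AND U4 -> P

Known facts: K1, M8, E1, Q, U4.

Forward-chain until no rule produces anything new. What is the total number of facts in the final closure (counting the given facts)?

Round 1 — (v), derive P.
Round 2 — (i), (iii), derive L2, N.
Closure: {E1, K1, L2, M8, N, P, Q, U4} — 8 facts.

8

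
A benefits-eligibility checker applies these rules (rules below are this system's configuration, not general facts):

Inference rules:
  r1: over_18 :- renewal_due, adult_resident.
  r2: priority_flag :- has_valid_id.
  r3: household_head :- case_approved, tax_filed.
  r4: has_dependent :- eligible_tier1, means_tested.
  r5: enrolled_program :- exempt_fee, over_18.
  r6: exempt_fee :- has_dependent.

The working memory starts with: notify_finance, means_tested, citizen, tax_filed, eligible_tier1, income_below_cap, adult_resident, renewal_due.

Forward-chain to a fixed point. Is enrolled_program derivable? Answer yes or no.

Round 1: r1 [over_18 :- renewal_due, adult_resident.]; r4 [has_dependent :- eligible_tier1, means_tested.]. New: over_18, has_dependent.
Round 2: r6 [exempt_fee :- has_dependent.]. New: exempt_fee.
Round 3: r5 [enrolled_program :- exempt_fee, over_18.]. New: enrolled_program.
enrolled_program appears in round 3, so it is derivable.

yes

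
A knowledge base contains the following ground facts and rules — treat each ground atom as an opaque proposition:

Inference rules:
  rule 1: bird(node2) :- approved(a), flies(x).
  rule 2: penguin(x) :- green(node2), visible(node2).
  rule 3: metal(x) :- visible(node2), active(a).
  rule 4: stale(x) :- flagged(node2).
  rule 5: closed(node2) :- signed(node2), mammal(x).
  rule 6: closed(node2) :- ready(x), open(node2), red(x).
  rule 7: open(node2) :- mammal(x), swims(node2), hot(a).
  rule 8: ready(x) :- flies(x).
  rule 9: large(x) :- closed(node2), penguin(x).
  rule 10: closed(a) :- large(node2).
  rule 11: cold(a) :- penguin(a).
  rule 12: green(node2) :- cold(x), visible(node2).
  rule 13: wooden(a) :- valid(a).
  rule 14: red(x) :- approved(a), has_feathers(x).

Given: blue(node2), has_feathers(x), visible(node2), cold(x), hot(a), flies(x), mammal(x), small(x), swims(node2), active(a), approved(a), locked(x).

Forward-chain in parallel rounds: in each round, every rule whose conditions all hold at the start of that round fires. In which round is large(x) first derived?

Round 1 fires rule 1, rule 3, rule 7, rule 8, rule 12, rule 14, giving bird(node2), metal(x), open(node2), ready(x), green(node2), red(x).
Round 2 fires rule 2, rule 6, giving penguin(x), closed(node2).
Round 3 fires rule 9, giving large(x).
large(x) first appears in round 3.

3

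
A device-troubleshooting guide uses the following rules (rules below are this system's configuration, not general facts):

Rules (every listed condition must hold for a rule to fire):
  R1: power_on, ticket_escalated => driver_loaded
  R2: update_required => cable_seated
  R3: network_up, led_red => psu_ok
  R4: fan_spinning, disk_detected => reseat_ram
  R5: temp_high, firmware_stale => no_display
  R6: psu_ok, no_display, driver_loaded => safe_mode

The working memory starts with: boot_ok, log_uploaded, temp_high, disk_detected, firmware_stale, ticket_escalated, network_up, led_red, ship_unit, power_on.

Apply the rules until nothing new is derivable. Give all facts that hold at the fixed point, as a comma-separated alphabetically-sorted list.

Round 1: R1 [power_on, ticket_escalated => driver_loaded]; R3 [network_up, led_red => psu_ok]; R5 [temp_high, firmware_stale => no_display]. New: driver_loaded, psu_ok, no_display.
Round 2: R6 [psu_ok, no_display, driver_loaded => safe_mode]. New: safe_mode.

boot_ok, disk_detected, driver_loaded, firmware_stale, led_red, log_uploaded, network_up, no_display, power_on, psu_ok, safe_mode, ship_unit, temp_high, ticket_escalated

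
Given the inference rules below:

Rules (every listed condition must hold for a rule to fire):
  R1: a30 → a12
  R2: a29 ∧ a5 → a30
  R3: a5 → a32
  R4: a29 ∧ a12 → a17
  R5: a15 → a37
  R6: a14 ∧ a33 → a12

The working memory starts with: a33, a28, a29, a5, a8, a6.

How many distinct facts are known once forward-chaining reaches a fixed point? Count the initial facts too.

Round 1 — R2, R3, derive a30, a32.
Round 2 — R1, derive a12.
Round 3 — R4, derive a17.
Closure: {a12, a17, a28, a29, a30, a32, a33, a5, a6, a8} — 10 facts.

10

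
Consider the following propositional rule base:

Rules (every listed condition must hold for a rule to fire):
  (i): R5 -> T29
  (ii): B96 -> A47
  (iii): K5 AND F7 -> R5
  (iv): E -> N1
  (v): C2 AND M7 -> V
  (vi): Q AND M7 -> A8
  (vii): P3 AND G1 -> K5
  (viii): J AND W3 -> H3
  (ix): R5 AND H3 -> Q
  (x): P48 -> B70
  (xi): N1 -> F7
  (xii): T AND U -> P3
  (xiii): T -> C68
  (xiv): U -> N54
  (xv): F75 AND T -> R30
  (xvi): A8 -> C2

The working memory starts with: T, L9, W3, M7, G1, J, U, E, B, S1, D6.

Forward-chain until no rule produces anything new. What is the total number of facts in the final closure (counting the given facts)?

24

Round 1 fires (iv), (viii), (xii), (xiii), (xiv), giving N1, H3, P3, C68, N54.
Round 2 fires (vii), (xi), giving K5, F7.
Round 3 fires (iii), giving R5.
Round 4 fires (i), (ix), giving T29, Q.
Round 5 fires (vi), giving A8.
Round 6 fires (xvi), giving C2.
Round 7 fires (v), giving V.
Closure: {A8, B, C2, C68, D6, E, F7, G1, H3, J, K5, L9, M7, N1, N54, P3, Q, R5, S1, T, T29, U, V, W3} — 24 facts.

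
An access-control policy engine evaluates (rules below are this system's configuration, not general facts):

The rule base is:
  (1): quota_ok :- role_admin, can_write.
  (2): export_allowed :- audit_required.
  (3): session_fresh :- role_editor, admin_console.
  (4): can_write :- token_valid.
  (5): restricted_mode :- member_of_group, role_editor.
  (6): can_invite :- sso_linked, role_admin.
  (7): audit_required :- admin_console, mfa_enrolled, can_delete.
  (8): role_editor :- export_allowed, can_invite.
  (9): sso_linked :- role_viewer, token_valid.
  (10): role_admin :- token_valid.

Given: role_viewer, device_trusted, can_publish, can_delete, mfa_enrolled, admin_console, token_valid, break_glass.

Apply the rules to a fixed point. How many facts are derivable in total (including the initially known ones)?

17

Round 1: (4) [can_write :- token_valid.]; (7) [audit_required :- admin_console, mfa_enrolled, can_delete.]; (9) [sso_linked :- role_viewer, token_valid.]; (10) [role_admin :- token_valid.]. New: can_write, audit_required, sso_linked, role_admin.
Round 2: (1) [quota_ok :- role_admin, can_write.]; (2) [export_allowed :- audit_required.]; (6) [can_invite :- sso_linked, role_admin.]. New: quota_ok, export_allowed, can_invite.
Round 3: (8) [role_editor :- export_allowed, can_invite.]. New: role_editor.
Round 4: (3) [session_fresh :- role_editor, admin_console.]. New: session_fresh.
Closure: {admin_console, audit_required, break_glass, can_delete, can_invite, can_publish, can_write, device_trusted, export_allowed, mfa_enrolled, quota_ok, role_admin, role_editor, role_viewer, session_fresh, sso_linked, token_valid} — 17 facts.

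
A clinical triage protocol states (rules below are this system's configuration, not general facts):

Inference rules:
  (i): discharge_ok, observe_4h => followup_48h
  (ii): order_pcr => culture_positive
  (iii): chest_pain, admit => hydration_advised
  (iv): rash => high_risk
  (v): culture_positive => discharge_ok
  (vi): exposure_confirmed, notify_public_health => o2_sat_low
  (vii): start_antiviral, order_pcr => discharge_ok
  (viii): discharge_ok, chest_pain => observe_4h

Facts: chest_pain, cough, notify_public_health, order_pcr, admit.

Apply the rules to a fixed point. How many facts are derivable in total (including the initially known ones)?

10

Round 1 — (ii), (iii), derive culture_positive, hydration_advised.
Round 2 — (v), derive discharge_ok.
Round 3 — (viii), derive observe_4h.
Round 4 — (i), derive followup_48h.
Closure: {admit, chest_pain, cough, culture_positive, discharge_ok, followup_48h, hydration_advised, notify_public_health, observe_4h, order_pcr} — 10 facts.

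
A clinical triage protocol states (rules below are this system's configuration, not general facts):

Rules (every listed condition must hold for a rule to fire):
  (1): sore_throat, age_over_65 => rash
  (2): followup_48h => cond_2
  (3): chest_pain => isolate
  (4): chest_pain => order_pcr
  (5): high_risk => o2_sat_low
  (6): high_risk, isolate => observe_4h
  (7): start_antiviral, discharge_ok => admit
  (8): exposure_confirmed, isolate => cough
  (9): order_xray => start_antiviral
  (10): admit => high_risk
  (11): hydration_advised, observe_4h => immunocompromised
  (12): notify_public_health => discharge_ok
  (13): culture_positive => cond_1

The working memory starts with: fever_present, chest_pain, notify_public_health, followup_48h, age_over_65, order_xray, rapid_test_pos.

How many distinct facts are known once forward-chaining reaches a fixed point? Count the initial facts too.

Round 1 — (2), (3), (4), (9), (12), derive cond_2, isolate, order_pcr, start_antiviral, discharge_ok.
Round 2 — (7), derive admit.
Round 3 — (10), derive high_risk.
Round 4 — (5), (6), derive o2_sat_low, observe_4h.
Closure: {admit, age_over_65, chest_pain, cond_2, discharge_ok, fever_present, followup_48h, high_risk, isolate, notify_public_health, o2_sat_low, observe_4h, order_pcr, order_xray, rapid_test_pos, start_antiviral} — 16 facts.

16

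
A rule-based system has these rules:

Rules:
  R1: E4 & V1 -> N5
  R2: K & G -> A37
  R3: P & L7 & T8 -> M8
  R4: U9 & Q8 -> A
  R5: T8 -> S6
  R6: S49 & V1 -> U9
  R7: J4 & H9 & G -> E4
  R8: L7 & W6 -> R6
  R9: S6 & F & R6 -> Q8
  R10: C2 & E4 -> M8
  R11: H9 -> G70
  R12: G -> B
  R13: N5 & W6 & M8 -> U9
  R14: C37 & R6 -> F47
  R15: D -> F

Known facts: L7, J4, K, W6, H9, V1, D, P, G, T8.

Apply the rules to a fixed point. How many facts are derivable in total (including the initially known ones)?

22

Round 1 — R2, R3, R5, R7, R8, R11, R12, R15, derive A37, M8, S6, E4, R6, G70, B, F.
Round 2 — R1, R9, derive N5, Q8.
Round 3 — R13, derive U9.
Round 4 — R4, derive A.
Closure: {A, A37, B, D, E4, F, G, G70, H9, J4, K, L7, M8, N5, P, Q8, R6, S6, T8, U9, V1, W6} — 22 facts.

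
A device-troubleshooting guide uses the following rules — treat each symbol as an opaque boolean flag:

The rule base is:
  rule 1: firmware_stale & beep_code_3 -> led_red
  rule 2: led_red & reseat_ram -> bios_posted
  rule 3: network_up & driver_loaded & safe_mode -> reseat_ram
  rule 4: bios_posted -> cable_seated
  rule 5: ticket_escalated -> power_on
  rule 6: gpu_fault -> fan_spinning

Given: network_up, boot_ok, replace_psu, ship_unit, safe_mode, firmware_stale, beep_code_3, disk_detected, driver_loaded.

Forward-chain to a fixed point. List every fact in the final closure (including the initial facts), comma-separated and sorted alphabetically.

Round 1 — rule 1, rule 3, derive led_red, reseat_ram.
Round 2 — rule 2, derive bios_posted.
Round 3 — rule 4, derive cable_seated.

beep_code_3, bios_posted, boot_ok, cable_seated, disk_detected, driver_loaded, firmware_stale, led_red, network_up, replace_psu, reseat_ram, safe_mode, ship_unit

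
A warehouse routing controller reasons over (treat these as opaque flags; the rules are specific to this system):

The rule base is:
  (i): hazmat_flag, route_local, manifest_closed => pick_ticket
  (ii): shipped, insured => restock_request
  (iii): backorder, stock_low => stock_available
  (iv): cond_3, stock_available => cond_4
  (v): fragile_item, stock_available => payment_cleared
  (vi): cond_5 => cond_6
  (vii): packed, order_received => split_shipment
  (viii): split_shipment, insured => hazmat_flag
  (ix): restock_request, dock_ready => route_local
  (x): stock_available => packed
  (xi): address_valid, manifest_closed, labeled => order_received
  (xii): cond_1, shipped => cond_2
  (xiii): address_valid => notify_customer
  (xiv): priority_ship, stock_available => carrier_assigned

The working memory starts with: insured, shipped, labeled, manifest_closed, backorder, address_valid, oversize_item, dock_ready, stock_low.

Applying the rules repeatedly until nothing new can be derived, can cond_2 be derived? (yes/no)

no

Round 1 — (ii), (iii), (xi), (xiii), derive restock_request, stock_available, order_received, notify_customer.
Round 2 — (ix), (x), derive route_local, packed.
Round 3 — (vii), derive split_shipment.
Round 4 — (viii), derive hazmat_flag.
Round 5 — (i), derive pick_ticket.
Fixed point reached. cond_2 is concluded only by (xii); (xii) needs cond_1 (never derived).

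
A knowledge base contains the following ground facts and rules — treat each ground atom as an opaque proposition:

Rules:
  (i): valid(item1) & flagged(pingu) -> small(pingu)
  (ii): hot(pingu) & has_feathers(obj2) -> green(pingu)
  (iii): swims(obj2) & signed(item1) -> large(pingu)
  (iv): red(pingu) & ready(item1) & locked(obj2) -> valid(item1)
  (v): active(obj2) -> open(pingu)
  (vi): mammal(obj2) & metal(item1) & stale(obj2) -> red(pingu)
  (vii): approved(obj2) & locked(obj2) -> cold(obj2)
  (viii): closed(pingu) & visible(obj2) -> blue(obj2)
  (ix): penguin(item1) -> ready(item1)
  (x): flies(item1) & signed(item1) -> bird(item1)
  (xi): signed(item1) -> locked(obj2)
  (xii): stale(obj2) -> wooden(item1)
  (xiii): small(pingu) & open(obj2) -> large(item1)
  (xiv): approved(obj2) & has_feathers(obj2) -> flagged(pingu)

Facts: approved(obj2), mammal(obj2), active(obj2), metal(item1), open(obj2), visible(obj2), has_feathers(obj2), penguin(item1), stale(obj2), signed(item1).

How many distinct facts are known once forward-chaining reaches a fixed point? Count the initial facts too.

Round 1 fires (v), (vi), (ix), (xi), (xii), (xiv), giving open(pingu), red(pingu), ready(item1), locked(obj2), wooden(item1), flagged(pingu).
Round 2 fires (iv), (vii), giving valid(item1), cold(obj2).
Round 3 fires (i), giving small(pingu).
Round 4 fires (xiii), giving large(item1).
Closure: {active(obj2), approved(obj2), cold(obj2), flagged(pingu), has_feathers(obj2), large(item1), locked(obj2), mammal(obj2), metal(item1), open(obj2), open(pingu), penguin(item1), ready(item1), red(pingu), signed(item1), small(pingu), stale(obj2), valid(item1), visible(obj2), wooden(item1)} — 20 facts.

20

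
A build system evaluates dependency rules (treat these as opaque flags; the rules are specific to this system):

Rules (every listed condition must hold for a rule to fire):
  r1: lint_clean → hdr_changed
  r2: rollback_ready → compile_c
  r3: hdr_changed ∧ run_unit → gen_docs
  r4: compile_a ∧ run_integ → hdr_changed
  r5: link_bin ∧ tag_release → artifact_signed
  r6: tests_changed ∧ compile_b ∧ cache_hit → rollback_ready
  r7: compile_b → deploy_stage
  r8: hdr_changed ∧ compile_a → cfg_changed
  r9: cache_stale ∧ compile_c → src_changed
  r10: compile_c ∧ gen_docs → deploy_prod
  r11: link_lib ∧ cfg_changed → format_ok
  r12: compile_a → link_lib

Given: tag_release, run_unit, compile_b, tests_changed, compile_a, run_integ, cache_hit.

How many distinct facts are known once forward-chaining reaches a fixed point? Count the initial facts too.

Round 1 — r4, r6, r7, r12, derive hdr_changed, rollback_ready, deploy_stage, link_lib.
Round 2 — r2, r3, r8, derive compile_c, gen_docs, cfg_changed.
Round 3 — r10, r11, derive deploy_prod, format_ok.
Closure: {cache_hit, cfg_changed, compile_a, compile_b, compile_c, deploy_prod, deploy_stage, format_ok, gen_docs, hdr_changed, link_lib, rollback_ready, run_integ, run_unit, tag_release, tests_changed} — 16 facts.

16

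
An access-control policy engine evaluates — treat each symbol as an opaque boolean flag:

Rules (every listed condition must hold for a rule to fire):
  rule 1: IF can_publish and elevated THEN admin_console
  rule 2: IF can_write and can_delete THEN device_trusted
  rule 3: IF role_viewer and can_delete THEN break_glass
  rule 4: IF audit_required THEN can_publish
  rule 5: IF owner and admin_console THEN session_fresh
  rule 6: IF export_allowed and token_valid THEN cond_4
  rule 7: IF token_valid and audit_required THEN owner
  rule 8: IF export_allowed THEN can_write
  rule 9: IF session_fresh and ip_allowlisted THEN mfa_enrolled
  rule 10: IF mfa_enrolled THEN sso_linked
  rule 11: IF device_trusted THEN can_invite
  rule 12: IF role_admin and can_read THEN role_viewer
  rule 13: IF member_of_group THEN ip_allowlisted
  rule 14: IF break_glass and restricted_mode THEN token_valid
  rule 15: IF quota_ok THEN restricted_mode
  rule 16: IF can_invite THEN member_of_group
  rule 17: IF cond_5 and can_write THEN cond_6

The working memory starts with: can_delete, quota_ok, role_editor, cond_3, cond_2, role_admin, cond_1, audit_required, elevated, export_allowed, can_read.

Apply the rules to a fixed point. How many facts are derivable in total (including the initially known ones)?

27

Round 1 fires rule 4, rule 8, rule 12, rule 15, giving can_publish, can_write, role_viewer, restricted_mode.
Round 2 fires rule 1, rule 2, rule 3, giving admin_console, device_trusted, break_glass.
Round 3 fires rule 11, rule 14, giving can_invite, token_valid.
Round 4 fires rule 6, rule 7, rule 16, giving cond_4, owner, member_of_group.
Round 5 fires rule 5, rule 13, giving session_fresh, ip_allowlisted.
Round 6 fires rule 9, giving mfa_enrolled.
Round 7 fires rule 10, giving sso_linked.
Closure: {admin_console, audit_required, break_glass, can_delete, can_invite, can_publish, can_read, can_write, cond_1, cond_2, cond_3, cond_4, device_trusted, elevated, export_allowed, ip_allowlisted, member_of_group, mfa_enrolled, owner, quota_ok, restricted_mode, role_admin, role_editor, role_viewer, session_fresh, sso_linked, token_valid} — 27 facts.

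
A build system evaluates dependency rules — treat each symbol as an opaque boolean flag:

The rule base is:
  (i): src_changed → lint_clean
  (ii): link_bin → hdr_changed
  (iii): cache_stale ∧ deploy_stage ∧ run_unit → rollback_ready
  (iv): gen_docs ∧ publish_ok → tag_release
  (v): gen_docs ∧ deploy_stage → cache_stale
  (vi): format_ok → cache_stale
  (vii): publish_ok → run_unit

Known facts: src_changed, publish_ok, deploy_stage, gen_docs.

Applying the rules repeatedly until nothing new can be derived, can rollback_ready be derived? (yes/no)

Round 1: (i) [src_changed → lint_clean]; (iv) [gen_docs ∧ publish_ok → tag_release]; (v) [gen_docs ∧ deploy_stage → cache_stale]; (vii) [publish_ok → run_unit]. New: lint_clean, tag_release, cache_stale, run_unit.
Round 2: (iii) [cache_stale ∧ deploy_stage ∧ run_unit → rollback_ready]. New: rollback_ready.
rollback_ready appears in round 2, so it is derivable.

yes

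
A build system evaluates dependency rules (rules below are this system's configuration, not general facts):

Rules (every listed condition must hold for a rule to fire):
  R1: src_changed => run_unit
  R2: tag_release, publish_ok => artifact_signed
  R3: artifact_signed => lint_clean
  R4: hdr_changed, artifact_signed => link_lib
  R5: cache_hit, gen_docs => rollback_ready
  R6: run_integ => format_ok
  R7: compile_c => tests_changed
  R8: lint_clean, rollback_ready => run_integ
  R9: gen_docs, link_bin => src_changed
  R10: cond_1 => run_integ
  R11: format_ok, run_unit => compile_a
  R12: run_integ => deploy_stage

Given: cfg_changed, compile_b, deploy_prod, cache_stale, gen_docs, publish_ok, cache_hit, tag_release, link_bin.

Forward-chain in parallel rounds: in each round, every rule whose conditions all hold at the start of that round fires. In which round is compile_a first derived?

5

Round 1 fires R2, R5, R9, giving artifact_signed, rollback_ready, src_changed.
Round 2 fires R1, R3, giving run_unit, lint_clean.
Round 3 fires R8, giving run_integ.
Round 4 fires R6, R12, giving format_ok, deploy_stage.
Round 5 fires R11, giving compile_a.
compile_a first appears in round 5.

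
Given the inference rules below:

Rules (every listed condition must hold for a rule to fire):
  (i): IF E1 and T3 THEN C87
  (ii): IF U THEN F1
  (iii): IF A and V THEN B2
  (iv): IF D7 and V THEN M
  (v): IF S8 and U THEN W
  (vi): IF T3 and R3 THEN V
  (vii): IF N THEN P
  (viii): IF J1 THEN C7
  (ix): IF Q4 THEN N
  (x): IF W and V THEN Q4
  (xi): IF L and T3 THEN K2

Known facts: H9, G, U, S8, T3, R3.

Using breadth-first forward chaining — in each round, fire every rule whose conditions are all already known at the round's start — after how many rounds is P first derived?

4

Round 1: (ii) [IF U THEN F1]; (v) [IF S8 and U THEN W]; (vi) [IF T3 and R3 THEN V]. New: F1, W, V.
Round 2: (x) [IF W and V THEN Q4]. New: Q4.
Round 3: (ix) [IF Q4 THEN N]. New: N.
Round 4: (vii) [IF N THEN P]. New: P.
P first appears in round 4.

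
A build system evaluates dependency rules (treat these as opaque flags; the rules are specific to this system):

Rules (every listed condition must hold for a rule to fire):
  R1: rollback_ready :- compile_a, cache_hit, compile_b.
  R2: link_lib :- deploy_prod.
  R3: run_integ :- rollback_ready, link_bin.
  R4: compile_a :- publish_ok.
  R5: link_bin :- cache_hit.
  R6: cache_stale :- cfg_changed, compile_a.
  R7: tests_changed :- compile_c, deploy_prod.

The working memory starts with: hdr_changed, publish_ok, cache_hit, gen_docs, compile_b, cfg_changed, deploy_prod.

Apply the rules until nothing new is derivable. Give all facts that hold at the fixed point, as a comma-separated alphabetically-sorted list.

cache_hit, cache_stale, cfg_changed, compile_a, compile_b, deploy_prod, gen_docs, hdr_changed, link_bin, link_lib, publish_ok, rollback_ready, run_integ

Round 1: R2 [link_lib :- deploy_prod.]; R4 [compile_a :- publish_ok.]; R5 [link_bin :- cache_hit.]. New: link_lib, compile_a, link_bin.
Round 2: R1 [rollback_ready :- compile_a, cache_hit, compile_b.]; R6 [cache_stale :- cfg_changed, compile_a.]. New: rollback_ready, cache_stale.
Round 3: R3 [run_integ :- rollback_ready, link_bin.]. New: run_integ.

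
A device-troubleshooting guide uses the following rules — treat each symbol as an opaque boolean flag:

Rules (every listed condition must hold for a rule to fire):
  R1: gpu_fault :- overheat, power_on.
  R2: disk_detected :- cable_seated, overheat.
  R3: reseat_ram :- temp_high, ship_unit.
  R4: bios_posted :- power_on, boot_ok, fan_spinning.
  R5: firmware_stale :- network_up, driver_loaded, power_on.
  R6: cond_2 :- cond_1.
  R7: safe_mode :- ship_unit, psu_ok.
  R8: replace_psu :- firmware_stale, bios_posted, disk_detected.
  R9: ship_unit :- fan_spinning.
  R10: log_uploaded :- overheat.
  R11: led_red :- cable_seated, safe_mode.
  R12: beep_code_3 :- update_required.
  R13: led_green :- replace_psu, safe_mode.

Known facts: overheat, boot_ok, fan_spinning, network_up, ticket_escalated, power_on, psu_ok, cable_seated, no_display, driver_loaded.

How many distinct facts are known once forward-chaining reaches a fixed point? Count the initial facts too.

20

Round 1 fires R1, R2, R4, R5, R9, R10, giving gpu_fault, disk_detected, bios_posted, firmware_stale, ship_unit, log_uploaded.
Round 2 fires R7, R8, giving safe_mode, replace_psu.
Round 3 fires R11, R13, giving led_red, led_green.
Closure: {bios_posted, boot_ok, cable_seated, disk_detected, driver_loaded, fan_spinning, firmware_stale, gpu_fault, led_green, led_red, log_uploaded, network_up, no_display, overheat, power_on, psu_ok, replace_psu, safe_mode, ship_unit, ticket_escalated} — 20 facts.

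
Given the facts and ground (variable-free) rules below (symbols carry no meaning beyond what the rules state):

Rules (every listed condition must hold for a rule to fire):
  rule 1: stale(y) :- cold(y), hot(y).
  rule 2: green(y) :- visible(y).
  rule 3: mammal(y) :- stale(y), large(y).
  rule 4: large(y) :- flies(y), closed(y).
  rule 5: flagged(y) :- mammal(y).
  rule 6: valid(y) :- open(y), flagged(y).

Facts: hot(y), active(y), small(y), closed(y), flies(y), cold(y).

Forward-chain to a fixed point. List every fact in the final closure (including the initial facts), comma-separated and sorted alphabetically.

Round 1: rule 1 [stale(y) :- cold(y), hot(y).]; rule 4 [large(y) :- flies(y), closed(y).]. New: stale(y), large(y).
Round 2: rule 3 [mammal(y) :- stale(y), large(y).]. New: mammal(y).
Round 3: rule 5 [flagged(y) :- mammal(y).]. New: flagged(y).

active(y), closed(y), cold(y), flagged(y), flies(y), hot(y), large(y), mammal(y), small(y), stale(y)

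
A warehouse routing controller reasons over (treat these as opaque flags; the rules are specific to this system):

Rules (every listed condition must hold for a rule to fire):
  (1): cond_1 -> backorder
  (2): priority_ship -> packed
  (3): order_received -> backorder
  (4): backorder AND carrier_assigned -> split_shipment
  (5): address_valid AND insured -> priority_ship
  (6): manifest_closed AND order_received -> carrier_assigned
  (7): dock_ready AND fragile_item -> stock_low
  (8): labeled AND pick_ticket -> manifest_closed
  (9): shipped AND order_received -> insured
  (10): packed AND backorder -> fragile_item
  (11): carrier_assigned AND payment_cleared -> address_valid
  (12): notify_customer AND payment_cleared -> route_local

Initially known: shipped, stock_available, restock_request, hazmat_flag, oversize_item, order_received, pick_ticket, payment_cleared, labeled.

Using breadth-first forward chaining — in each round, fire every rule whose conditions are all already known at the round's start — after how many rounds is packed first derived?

Round 1 fires (3), (8), (9), giving backorder, manifest_closed, insured.
Round 2 fires (6), giving carrier_assigned.
Round 3 fires (4), (11), giving split_shipment, address_valid.
Round 4 fires (5), giving priority_ship.
Round 5 fires (2), giving packed.
packed first appears in round 5.

5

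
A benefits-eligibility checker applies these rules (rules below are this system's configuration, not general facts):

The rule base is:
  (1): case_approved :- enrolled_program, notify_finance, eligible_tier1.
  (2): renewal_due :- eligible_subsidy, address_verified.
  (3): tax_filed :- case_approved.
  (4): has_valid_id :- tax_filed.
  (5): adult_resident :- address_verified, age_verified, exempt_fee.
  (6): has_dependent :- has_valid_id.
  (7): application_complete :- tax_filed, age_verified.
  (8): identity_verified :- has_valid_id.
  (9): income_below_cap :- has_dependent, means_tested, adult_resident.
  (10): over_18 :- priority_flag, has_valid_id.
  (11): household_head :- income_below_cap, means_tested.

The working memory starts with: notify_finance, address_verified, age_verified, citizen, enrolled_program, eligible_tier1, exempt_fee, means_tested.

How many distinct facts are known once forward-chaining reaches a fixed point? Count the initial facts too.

Round 1: (1) [case_approved :- enrolled_program, notify_finance, eligible_tier1.]; (5) [adult_resident :- address_verified, age_verified, exempt_fee.]. New: case_approved, adult_resident.
Round 2: (3) [tax_filed :- case_approved.]. New: tax_filed.
Round 3: (4) [has_valid_id :- tax_filed.]; (7) [application_complete :- tax_filed, age_verified.]. New: has_valid_id, application_complete.
Round 4: (6) [has_dependent :- has_valid_id.]; (8) [identity_verified :- has_valid_id.]. New: has_dependent, identity_verified.
Round 5: (9) [income_below_cap :- has_dependent, means_tested, adult_resident.]. New: income_below_cap.
Round 6: (11) [household_head :- income_below_cap, means_tested.]. New: household_head.
Closure: {address_verified, adult_resident, age_verified, application_complete, case_approved, citizen, eligible_tier1, enrolled_program, exempt_fee, has_dependent, has_valid_id, household_head, identity_verified, income_below_cap, means_tested, notify_finance, tax_filed} — 17 facts.

17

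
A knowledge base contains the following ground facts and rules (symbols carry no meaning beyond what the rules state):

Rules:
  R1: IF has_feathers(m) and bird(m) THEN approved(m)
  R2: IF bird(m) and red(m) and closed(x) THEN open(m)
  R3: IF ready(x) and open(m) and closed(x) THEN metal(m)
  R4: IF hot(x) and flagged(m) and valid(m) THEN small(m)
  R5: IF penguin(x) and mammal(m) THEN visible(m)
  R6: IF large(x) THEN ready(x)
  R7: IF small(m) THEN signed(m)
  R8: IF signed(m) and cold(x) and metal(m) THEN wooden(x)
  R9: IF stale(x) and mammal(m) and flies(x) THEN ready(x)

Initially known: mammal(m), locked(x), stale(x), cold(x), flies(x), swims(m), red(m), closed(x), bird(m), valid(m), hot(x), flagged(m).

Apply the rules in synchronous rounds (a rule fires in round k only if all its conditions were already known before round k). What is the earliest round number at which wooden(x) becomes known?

Round 1: R2 [IF bird(m) and red(m) and closed(x) THEN open(m)]; R4 [IF hot(x) and flagged(m) and valid(m) THEN small(m)]; R9 [IF stale(x) and mammal(m) and flies(x) THEN ready(x)]. New: open(m), small(m), ready(x).
Round 2: R3 [IF ready(x) and open(m) and closed(x) THEN metal(m)]; R7 [IF small(m) THEN signed(m)]. New: metal(m), signed(m).
Round 3: R8 [IF signed(m) and cold(x) and metal(m) THEN wooden(x)]. New: wooden(x).
wooden(x) first appears in round 3.

3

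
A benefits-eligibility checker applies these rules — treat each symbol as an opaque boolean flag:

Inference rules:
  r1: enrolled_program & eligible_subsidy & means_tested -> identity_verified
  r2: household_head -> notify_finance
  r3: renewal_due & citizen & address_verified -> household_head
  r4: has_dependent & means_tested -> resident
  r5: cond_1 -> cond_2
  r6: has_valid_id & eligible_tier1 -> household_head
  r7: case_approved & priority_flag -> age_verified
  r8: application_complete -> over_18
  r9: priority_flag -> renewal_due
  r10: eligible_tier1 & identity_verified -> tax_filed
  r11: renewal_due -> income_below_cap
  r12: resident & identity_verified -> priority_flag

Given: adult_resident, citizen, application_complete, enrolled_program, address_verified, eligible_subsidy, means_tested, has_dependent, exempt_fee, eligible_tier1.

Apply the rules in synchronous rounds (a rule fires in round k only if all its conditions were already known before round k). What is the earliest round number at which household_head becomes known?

[1] r1 [enrolled_program & eligible_subsidy & means_tested -> identity_verified]; r4 [has_dependent & means_tested -> resident]; r8 [application_complete -> over_18]. ⇒ new: identity_verified, resident, over_18.
[2] r10 [eligible_tier1 & identity_verified -> tax_filed]; r12 [resident & identity_verified -> priority_flag]. ⇒ new: tax_filed, priority_flag.
[3] r9 [priority_flag -> renewal_due]. ⇒ new: renewal_due.
[4] r3 [renewal_due & citizen & address_verified -> household_head]; r11 [renewal_due -> income_below_cap]. ⇒ new: household_head, income_below_cap.
household_head first appears in round 4.

4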